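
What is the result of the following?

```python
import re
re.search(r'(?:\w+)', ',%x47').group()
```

'x47'

The match spans [2:5] → 'x47'.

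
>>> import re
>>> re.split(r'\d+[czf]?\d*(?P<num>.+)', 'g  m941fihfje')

The pattern matches one or more of a digit; then optionally one of [czf], then zero or more of a digit; then one or more of any character (captured as 'num').
Matches to split on: at [4:13] → '941fihfje'.
Because the pattern has a capturing group, `split` also inserts each captured text between the pieces.

['g  m', 'ihfje', '']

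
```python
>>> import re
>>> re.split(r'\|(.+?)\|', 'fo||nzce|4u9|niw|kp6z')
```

A non-greedy quantifier consumes as few characters as it can — just enough that the remainder of the pattern still matches from where it stops; whatever follows it matches normally.
`re.split` interleaves the captured-group text with the surrounding fragments.

['fo', '|nzce', '4u9', 'niw', 'kp6z']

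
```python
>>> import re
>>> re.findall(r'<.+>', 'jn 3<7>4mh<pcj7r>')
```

Matches: at [4:17] → '<7>4mh<pcj7r>'.
With no groups in the pattern, `findall` gives back each whole match — 1 here.

['<7>4mh<pcj7r>']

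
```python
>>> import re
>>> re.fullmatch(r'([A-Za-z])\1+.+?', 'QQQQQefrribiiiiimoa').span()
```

`re.fullmatch` requires the pattern to consume the entire string.
The match spans [0:19] → 'QQQQQefrribiiiiimoa'.

(0, 19)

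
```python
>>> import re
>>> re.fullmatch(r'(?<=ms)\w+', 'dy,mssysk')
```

Lookahead/lookbehind check context without consuming it, so the matched span excludes the asserted characters.
`re.fullmatch` is like wrapping the pattern in `^…$` (in single-line mode).
Here the pattern can't cover the whole string, so the call returns None.

None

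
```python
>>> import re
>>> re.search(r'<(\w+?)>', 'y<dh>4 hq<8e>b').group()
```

'<dh>'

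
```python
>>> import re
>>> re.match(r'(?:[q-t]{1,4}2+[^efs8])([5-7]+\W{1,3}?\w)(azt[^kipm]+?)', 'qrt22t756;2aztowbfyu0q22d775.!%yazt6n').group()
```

'qrt22t756;2azto'

Pattern: 1 to 4 of a character in [q-t], then one or more of a literal '2', then any character except [efs8] (non-capturing group); then one or more of a character in [5-7], then 1 to 3 of a non-word character (lazy), then a word character (captured); then the literal 'azt', then one or more of any character except [kipm] (lazy) (captured).
With the lazy modifier that quantifier settles for the fewest repetitions that let the rest of the pattern succeed (the atoms after it are unaffected and can still be greedy).
`re.match` only tries the pattern at the start of the string.
The match spans [0:15] → 'qrt22t756;2azto'.
Captured: group 1 = '756;2', group 2 = 'azto'.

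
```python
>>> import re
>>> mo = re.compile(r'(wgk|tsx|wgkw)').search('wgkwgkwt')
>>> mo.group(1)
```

'wgk'

The match spans [0:3] → 'wgk'.
Captured: group 1 = 'wgk'.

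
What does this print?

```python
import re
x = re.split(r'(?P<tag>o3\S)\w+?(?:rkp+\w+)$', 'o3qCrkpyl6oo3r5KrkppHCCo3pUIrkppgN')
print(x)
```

['', 'o3q', '']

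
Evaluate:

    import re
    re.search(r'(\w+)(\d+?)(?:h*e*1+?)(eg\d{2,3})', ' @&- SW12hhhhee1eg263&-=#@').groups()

('SW1', '2', 'eg263')

This matches one or more of a word character (captured); then one or more of a digit (lazy) (captured); then zero or more of the literal 'h', then zero or more of a literal 'e', then one or more of a literal '1' (lazy) (non-capturing group); then the literal 'eg', then 2 to 3 of a digit (captured).
`search` walks the string left to right and returns the first match it finds.
The match spans [5:21] → 'SW12hhhhee1eg263'.
Captured: group 1 = 'SW1', group 2 = '2', group 3 = 'eg263'.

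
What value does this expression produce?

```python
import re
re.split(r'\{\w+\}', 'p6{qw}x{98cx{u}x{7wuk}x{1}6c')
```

['p6', 'x{98cx', 'x', 'x', '6c']

The string is cut at each match, leaving 5 pieces.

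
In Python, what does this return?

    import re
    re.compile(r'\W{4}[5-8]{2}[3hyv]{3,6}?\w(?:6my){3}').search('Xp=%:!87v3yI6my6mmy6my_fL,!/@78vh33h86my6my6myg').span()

Pattern: exactly 4 of a non-word character, then exactly 2 of a character in [5-8], then 3 to 6 of one of [3hyv] (lazy); then a word character, then the literal '6my' repeated 3 times.
`search` walks the string left to right and returns the first match it finds.
The match spans [25:46] → ',!/@78vh33h86my6my6my'.

(25, 46)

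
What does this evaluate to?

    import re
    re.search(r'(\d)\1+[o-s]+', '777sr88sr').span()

(0, 5)

`\1` is not a pattern — it's the concrete string captured by group 1, re-applied verbatim.
The match spans [0:5] → '777sr'.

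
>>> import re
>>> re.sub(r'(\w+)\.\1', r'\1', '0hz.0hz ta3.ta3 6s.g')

'0hz ta3 6s.g'

`\1` has to match the exact text group 1 already captured.
The replacement refers to a captured group, so each match is rewritten using its own captured text.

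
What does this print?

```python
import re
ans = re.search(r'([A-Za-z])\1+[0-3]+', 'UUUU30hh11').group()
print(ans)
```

`\1` has to match the exact text group 1 already captured.
Unlike `match`, `search` isn't anchored — it looks for the pattern anywhere in the string.
The match spans [0:6] → 'UUUU30'.
Captured: group 1 = 'U'.

UUUU30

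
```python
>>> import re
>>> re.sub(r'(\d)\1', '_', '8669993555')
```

`\1` is not a pattern — it's the concrete string captured by group 1, re-applied verbatim.
Matches: at [1:3] → '66'; at [3:5] → '99'; at [7:9] → '55'.
`sub` substitutes '_' at each match site.

'8__93_5'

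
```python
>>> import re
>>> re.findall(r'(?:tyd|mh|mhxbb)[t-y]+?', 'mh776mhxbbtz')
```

['mhx']

`|` is ordered: at each position the engine commits to the first alternative that works.
Scanning left to right: at [5:8] → 'mhx'.
With no groups in the pattern, `findall` gives back each whole match — 1 here.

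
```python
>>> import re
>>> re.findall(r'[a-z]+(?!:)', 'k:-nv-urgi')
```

['nv', 'urgi']

`(?!…)`/`(?<!…)` only lets a position through if the neighbouring text does NOT match; no characters are consumed.
Walking the string: at [3:5] → 'nv'; at [6:10] → 'urgi'.
Since nothing is captured, `findall` lists the 2 matched substrings directly.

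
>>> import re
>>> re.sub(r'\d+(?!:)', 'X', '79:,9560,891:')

'X9:,X,X1:'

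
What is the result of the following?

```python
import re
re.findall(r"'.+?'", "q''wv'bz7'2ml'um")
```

["''wv'", "'2ml'"]

No capturing groups, so `findall` returns the 2 full match strings.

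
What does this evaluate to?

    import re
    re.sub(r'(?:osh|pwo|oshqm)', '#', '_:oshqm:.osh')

'_:#qm:.#'

`|` is ordered: at each position the engine commits to the first alternative that works.
Each match is replaced by '#'.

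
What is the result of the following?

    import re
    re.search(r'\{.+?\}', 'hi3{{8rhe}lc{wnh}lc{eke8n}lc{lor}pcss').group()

'{{8rhe}'

Because the quantifier is non-greedy, it stops expanding at the earliest point where the rest of the pattern can succeed.
The match spans [3:10] → '{{8rhe}'.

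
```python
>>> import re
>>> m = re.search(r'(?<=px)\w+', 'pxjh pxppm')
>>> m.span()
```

Because the assertion is zero-width, the text it checks is not consumed and won't appear in the result.
The match spans [2:4] → 'jh'.

(2, 4)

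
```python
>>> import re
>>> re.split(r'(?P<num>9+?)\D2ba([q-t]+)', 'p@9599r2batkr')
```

`re.split` interleaves the captured-group text with the surrounding fragments.

['p@95', '99', 't', 'kr']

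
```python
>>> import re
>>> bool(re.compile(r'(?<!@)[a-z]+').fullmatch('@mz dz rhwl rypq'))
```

The negative lookahead/lookbehind blocks any match where the forbidden context is present.
`re.fullmatch` is like wrapping the pattern in `^…$` (in single-line mode).
Here the string isn't matched end-to-end, so the call returns None, and `bool(None)` is False.

False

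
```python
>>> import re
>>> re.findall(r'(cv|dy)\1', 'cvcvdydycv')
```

['cv', 'dy']

`\1` is not a pattern — it's the concrete string captured by group 1, re-applied verbatim.
Walking the string: at [0:4] match 'cvcv', group 1 = 'cv'; at [4:8] match 'dydy', group 1 = 'dy'.
One capturing group, so `findall` returns just the captured substring from each match — 2 in all.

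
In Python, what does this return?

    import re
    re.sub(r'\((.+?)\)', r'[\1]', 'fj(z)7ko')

'fj[z]7ko'

The replacement refers to a captured group, so each match is rewritten using its own captured text.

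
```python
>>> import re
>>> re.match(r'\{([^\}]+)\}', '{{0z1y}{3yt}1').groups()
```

`match` is anchored at position 0; if the pattern doesn't fit there, it returns None.
The match spans [0:7] → '{{0z1y}'.
Captured: group 1 = '{0z1y'.

('{0z1y',)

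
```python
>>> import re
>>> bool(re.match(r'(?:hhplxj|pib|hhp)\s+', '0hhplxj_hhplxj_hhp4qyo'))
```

`re.match` only tries the pattern at the start of the string.
Here the pattern fails at index 0, so the call returns None, and `bool(None)` is False.

False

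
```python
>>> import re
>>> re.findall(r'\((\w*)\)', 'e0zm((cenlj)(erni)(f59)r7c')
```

Matches: at [5:12] match '(cenlj)', group 1 = 'cenlj'; at [12:18] match '(erni)', group 1 = 'erni'; at [18:23] match '(f59)', group 1 = 'f59'.
One capturing group, so `findall` returns just the captured substring from each match — 3 in all.

['cenlj', 'erni', 'f59']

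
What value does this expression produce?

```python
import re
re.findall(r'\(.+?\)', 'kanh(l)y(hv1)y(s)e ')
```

No capturing groups, so `findall` returns the 3 full match strings.

['(l)', '(hv1)', '(s)']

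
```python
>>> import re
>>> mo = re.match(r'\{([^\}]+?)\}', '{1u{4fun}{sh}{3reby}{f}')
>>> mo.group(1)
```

`match` is anchored at position 0; if the pattern doesn't fit there, it returns None.
The match spans [0:9] → '{1u{4fun}'.
Captured: group 1 = '1u{4fun'.

'1u{4fun'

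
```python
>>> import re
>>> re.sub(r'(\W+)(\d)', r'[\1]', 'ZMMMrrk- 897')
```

The pattern matches one or more of a non-word character (captured); then a digit (captured).
Matches: at [7:10] → '- 8'.
Each match is replaced using the text its own group 1 captured.

'ZMMMrrk[- ]97'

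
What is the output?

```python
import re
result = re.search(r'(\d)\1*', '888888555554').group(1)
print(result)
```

The match spans [0:6] → '888888'.
Captured: group 1 = '8'.

8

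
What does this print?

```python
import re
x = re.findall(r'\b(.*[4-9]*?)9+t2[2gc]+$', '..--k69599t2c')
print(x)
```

One capturing group, so `findall` returns just the captured substring from the one match — 1 in all.

['k6959']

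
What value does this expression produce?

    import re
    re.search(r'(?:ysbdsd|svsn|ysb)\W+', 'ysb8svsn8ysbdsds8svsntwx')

Here no position works, so the call returns None.

None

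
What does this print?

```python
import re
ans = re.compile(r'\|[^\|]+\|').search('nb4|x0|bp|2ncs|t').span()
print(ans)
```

Unlike `match`, `search` isn't anchored — it looks for the pattern anywhere in the string.
The match spans [3:7] → '|x0|'.

(3, 7)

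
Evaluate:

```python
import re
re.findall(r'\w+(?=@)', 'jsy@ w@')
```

['jsy', 'w']

The `(?=…)`/`(?<=…)` assertion just peeks at neighbouring text; it doesn't advance the match position.
Walking the string: at [0:3] → 'jsy'; at [5:6] → 'w'.
`findall` yields the raw match text (2 of them) because the pattern has no groups.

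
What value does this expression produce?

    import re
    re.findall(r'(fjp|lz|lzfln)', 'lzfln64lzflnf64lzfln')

Alternation tries branches left to right and keeps the first one that lets the overall match succeed at that position.
With a single group, `findall` returns only what that group captured — 3 items.

['lz', 'lz', 'lz']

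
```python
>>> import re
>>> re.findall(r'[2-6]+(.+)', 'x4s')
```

['s']

Pattern: one or more of a character in [2-6]; then one or more of any character (captured).
With a single group, `findall` returns only what that group captured — 1 item.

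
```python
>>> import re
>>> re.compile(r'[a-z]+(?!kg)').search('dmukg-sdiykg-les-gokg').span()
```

(0, 5)

`(?!…)`/`(?<!…)` only lets a position through if the neighbouring text does NOT match; no characters are consumed.
The match spans [0:5] → 'dmukg'.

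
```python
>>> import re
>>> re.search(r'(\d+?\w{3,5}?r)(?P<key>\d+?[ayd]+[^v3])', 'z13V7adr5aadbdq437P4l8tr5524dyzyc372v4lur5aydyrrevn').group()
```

Pattern: one or more of a digit (lazy), then 3 to 5 of a word character (lazy), then a literal 'r' (captured); then one or more of a digit (lazy), then one or more of one of [ayd], then any character except [v3] (captured as 'key').
`re.search` tries every starting position until one works.
The match spans [1:13] → '13V7adr5aadb'.
Captured: group 1 = '13V7adr', group 2 = '5aadb'.

'13V7adr5aadb'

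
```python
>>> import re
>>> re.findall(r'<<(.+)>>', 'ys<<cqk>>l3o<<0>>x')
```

['cqk>>l3o<<0']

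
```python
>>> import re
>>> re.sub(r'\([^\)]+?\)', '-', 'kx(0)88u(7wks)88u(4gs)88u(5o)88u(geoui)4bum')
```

'kx-88u-88u-88u-88u-4bum'

Matches: at [2:5] → '(0)'; at [8:14] → '(7wks)'; at [17:22] → '(4gs)'; at [25:29] → '(5o)'; at [32:39] → '(geoui)'.
`sub` substitutes '-' at each match site.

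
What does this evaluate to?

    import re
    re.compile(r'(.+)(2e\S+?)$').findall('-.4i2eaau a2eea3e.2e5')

[('-.4i2eaau a2eea3e.', '2e5')]

The pattern matches one or more of any character (captured); then the literal '2e', then one or more of a non-whitespace character (lazy) (captured); then anchored at the end.
Matches: at [0:21] match '-.4i2eaau a2eea3e.2e5', groups = ('-.4i2eaau a2eea3e.', '2e5').
With 2 capturing groups, `findall` returns a 2-tuple per match.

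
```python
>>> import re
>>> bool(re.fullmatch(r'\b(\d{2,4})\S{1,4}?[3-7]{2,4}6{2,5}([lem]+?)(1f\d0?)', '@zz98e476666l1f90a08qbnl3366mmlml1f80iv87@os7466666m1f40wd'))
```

False

`re.fullmatch` requires the pattern to consume the entire string.
Here there's no way to consume every character, so the call returns None, and `bool(None)` is False.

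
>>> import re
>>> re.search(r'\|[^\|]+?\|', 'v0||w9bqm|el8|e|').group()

'|w9bqm|'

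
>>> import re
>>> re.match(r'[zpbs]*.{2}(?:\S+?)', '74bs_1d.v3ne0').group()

'74b'

The pattern matches zero or more of one of [zpbs], then exactly 2 of any character; then one or more of a non-whitespace character (lazy) (non-capturing group).
The `?` after the quantifier makes it lazy — it takes as little as possible before letting the rest of the pattern try.
`match` is anchored at position 0; if the pattern doesn't fit there, it returns None.
The match spans [0:3] → '74b'.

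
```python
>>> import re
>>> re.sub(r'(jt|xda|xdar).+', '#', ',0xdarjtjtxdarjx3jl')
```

Each match is replaced by '#'.

',0#'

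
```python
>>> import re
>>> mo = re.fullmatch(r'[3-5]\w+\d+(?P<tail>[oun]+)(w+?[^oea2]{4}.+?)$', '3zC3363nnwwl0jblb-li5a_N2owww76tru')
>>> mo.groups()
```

This matches a character in [3-5]; then one or more of a word character, then one or more of a digit; then one or more of one of [oun] (captured as 'tail'); then one or more of the literal 'w' (lazy), then exactly 4 of any character except [oea2], then one or more of any character (lazy) (captured); then anchored at the end.
For `fullmatch`, every character of the input must be accounted for by the pattern.
The match spans [0:34] → '3zC3363nnwwl0jblb-li5a_N2owww76tru'.
Captured: group 1 = 'nn', group 2 = 'wwl0jblb-li5a_N2owww76tru'.

('nn', 'wwl0jblb-li5a_N2owww76tru')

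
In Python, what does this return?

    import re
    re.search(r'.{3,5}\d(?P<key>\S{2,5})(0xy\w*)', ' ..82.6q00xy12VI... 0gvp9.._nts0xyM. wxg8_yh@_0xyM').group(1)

'.6q0'

The match spans [0:16] → ' ..82.6q00xy12VI'.
Captured: group 1 = '.6q0', group 2 = '0xy12VI'.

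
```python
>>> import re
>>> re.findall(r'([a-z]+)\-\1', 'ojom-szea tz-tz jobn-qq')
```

`\1` has to match the exact text group 1 already captured.
Matches: at [10:15] match 'tz-tz', group 1 = 'tz'.
With a single group, `findall` returns only what that group captured — 1 item.

['tz']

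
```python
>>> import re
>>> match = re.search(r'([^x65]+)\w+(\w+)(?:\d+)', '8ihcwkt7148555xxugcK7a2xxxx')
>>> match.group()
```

Pattern: one or more of any character except [x65] (captured); then one or more of a word character; then one or more of a word character (captured); then one or more of a digit (non-capturing group).
`search` walks the string left to right and returns the first match it finds.
The match spans [0:23] → '8ihcwkt7148555xxugcK7a2'.
Captured: group 1 = '8ihcwkt7148', group 2 = 'a'.

'8ihcwkt7148555xxugcK7a2'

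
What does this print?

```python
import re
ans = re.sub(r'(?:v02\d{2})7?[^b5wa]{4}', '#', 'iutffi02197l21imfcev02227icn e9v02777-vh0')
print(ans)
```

iutffi02197l21imfce#e9#

Pattern: the literal 'v02', then exactly 2 of a digit (non-capturing group); then optionally the literal '7', then exactly 4 of any character except [b5wa].
Matches: at [19:29] → 'v02227icn '; at [31:41] → 'v02777-vh0'.
`sub` substitutes '#' at each match site.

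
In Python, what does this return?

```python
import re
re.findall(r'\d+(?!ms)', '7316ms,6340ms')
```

['731', '634']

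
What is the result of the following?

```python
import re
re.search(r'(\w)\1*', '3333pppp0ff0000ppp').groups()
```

The match spans [0:4] → '3333'.
Captured: group 1 = '3'.

('3',)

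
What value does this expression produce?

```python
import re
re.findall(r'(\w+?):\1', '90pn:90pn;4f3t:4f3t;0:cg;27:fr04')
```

['90pn', '4f3t']

A backreference is literal: `\1` must see the identical characters the first group matched.
`findall` collects group 1 from each match (2 total).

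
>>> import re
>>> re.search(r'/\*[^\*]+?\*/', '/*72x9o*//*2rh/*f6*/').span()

`search` walks the string left to right and returns the first match it finds.
The match spans [0:9] → '/*72x9o*/'.

(0, 9)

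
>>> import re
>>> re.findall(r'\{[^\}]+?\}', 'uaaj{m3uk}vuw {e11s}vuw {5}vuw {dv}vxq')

['{m3uk}', '{e11s}', '{5}', '{dv}']

Walking the string: at [4:10] → '{m3uk}'; at [14:20] → '{e11s}'; at [24:27] → '{5}'; at [31:35] → '{dv}'.
Since nothing is captured, `findall` lists the 4 matched substrings directly.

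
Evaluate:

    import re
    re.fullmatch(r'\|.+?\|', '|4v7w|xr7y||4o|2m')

None

`fullmatch` succeeds only if the pattern covers the string from start to end.
Here the string isn't matched end-to-end, so the call returns None.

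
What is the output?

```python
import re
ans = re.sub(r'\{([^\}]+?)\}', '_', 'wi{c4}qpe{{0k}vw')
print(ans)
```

Each match is replaced by '_'.

wi_qpe_vw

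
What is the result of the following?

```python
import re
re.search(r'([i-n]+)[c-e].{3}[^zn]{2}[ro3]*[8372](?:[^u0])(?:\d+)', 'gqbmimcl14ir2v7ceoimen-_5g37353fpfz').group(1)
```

'mim'

Pattern: one or more of a character in [i-n] (captured); then a character in [c-e], then exactly 3 of any character, then exactly 2 of any character except [zn]; then zero or more of one of [ro3], then one of [8372]; then any character except [u0] (non-capturing group); then one or more of a digit (non-capturing group).
Unlike `match`, `search` isn't anchored — it looks for the pattern anywhere in the string.
The match spans [3:15] → 'mimcl14ir2v7'.
Captured: group 1 = 'mim'.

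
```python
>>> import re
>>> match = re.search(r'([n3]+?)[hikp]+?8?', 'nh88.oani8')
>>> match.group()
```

This matches one or more of one of [n3] (lazy) (captured); then one or more of one of [hikp] (lazy), then optionally the literal '8'.
`search` walks the string left to right and returns the first match it finds.
The match spans [0:3] → 'nh8'.
Captured: group 1 = 'n'.

'nh8'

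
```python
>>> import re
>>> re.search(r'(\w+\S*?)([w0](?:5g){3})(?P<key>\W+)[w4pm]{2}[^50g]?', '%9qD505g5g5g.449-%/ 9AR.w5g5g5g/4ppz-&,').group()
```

The pattern matches one or more of a word character, then zero or more of a non-whitespace character (lazy) (captured); then one of [w0], then the literal '5g' repeated 3 times (captured); then one or more of a non-word character (captured as 'key'); then exactly 2 of one of [w4pm], then optionally any character except [50g].
`re.search` scans for the first position where the pattern succeeds.
The match spans [1:16] → '9qD505g5g5g.449'.
Captured: group 1 = '9qD5', group 2 = '05g5g5g', group 3 = '.'.

'9qD505g5g5g.449'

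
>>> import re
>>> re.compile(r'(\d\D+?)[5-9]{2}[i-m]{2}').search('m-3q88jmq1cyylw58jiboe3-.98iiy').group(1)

This matches a digit, then one or more of a non-digit (lazy) (captured); then exactly 2 of a character in [5-9], then exactly 2 of a character in [i-m].
`search` walks the string left to right and returns the first match it finds.
The match spans [2:8] → '3q88jm'.
Captured: group 1 = '3q'.

'3q'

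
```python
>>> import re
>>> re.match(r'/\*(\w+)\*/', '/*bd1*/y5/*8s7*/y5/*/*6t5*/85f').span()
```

(0, 7)

`match` is anchored at position 0; if the pattern doesn't fit there, it returns None.
The match spans [0:7] → '/*bd1*/'.
Captured: group 1 = 'bd1'.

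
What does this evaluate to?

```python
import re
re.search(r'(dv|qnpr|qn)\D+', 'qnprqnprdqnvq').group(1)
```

The regex engine tests alternatives in the order written; an earlier branch that matches wins even if a later one would match more.
`re.search` scans for the first position where the pattern succeeds.
The match spans [0:13] → 'qnprqnprdqnvq'.
Captured: group 1 = 'qnpr'.

'qnpr'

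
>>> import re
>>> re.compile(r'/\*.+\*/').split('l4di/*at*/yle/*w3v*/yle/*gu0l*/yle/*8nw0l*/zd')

Matches to split on: at [4:43] → '/*at*/yle/*w3v*/yle/*gu0l*/yle/*8nw0l*/'.
Splitting on the pattern gives 2 pieces.

['l4di', 'zd']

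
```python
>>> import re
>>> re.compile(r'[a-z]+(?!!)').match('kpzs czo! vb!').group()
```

'kpzs'

`re.match` won't scan ahead — the pattern has to work from the very first character.
The match spans [0:4] → 'kpzs'.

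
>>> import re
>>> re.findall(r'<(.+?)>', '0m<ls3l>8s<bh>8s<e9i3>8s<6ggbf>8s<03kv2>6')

['ls3l', 'bh', 'e9i3', '6ggbf', '03kv2']

With the lazy modifier that quantifier settles for the fewest repetitions that let the rest of the pattern succeed (the atoms after it are unaffected and can still be greedy).
Scanning left to right: at [2:8] match '<ls3l>', group 1 = 'ls3l'; at [10:14] match '<bh>', group 1 = 'bh'; at [16:22] match '<e9i3>', group 1 = 'e9i3'; at [24:31] match '<6ggbf>', group 1 = '6ggbf'; at [33:40] match '<03kv2>', group 1 = '03kv2'.
`findall` collects group 1 from each match (5 total).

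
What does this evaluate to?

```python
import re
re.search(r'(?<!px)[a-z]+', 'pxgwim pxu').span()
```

(0, 6)

The negative lookahead/lookbehind blocks any match where the forbidden context is present.
The match spans [0:6] → 'pxgwim'.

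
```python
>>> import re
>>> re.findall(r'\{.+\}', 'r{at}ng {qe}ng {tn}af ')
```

['{at}ng {qe}ng {tn}']

Scanning left to right: at [1:19] → '{at}ng {qe}ng {tn}'.
Since nothing is captured, `findall` lists the 1 matched substring directly.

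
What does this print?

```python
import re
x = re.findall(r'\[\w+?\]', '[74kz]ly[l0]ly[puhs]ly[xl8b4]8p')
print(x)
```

No capturing groups, so `findall` returns the 4 full match strings.

['[74kz]', '[l0]', '[puhs]', '[xl8b4]']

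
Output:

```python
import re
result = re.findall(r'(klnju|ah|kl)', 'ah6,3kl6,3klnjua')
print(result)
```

Alternation isn't longest-match — the leftmost alternative that fits at this position is chosen.
Walking the string: at [0:2] match 'ah', group 1 = 'ah'; at [5:7] match 'kl', group 1 = 'kl'; at [10:15] match 'klnju', group 1 = 'klnju'.
With a single group, `findall` returns only what that group captured — 3 items.

['ah', 'kl', 'klnju']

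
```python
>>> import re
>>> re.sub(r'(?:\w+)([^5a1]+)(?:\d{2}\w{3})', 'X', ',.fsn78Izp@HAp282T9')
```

Pattern: one or more of a word character (non-capturing group); then one or more of any character except [5a1] (captured); then exactly 2 of a digit, then exactly 3 of a word character (non-capturing group).
`sub` substitutes 'X' at each match site.

',.X'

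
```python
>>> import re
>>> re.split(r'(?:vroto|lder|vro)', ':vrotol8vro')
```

[':', 'l8', '']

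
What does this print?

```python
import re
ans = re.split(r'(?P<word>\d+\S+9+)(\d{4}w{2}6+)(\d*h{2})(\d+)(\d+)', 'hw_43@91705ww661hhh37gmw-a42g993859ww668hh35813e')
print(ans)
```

['hw_', '43@91705ww661hhh37gmw-a42g99', '3859ww66', '8hh', '3581', '3', 'e']

Pattern: one or more of a digit, then one or more of a non-whitespace character, then one or more of a literal '9' (captured as 'word'); then exactly 4 of a digit, then exactly 2 of a literal 'w', then one or more of a literal '6' (captured); then zero or more of a digit, then exactly 2 of a literal 'h' (captured); then one or more of a digit (captured); then one or more of a digit (captured).
With a capturing group present, the delimiter's captured portion is kept in the result list.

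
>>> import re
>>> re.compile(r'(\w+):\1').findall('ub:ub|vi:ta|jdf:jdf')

['ub', 'jdf']

`\1` has to match the exact text group 1 already captured.
With a single group, `findall` returns only what that group captured — 2 items.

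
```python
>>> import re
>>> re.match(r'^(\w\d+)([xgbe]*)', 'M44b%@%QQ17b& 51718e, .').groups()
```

This matches anchored at the start of the string; then a word character, then one or more of a digit (captured); then zero or more of one of [xgbe] (captured).
`re.match` only tries the pattern at the start of the string.
The match spans [0:4] → 'M44b'.
Captured: group 1 = 'M44', group 2 = 'b'.

('M44', 'b')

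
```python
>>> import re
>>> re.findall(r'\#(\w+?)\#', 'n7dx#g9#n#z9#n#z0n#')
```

['g9', 'z9', 'z0n']

Walking the string: at [4:8] match '#g9#', group 1 = 'g9'; at [9:13] match '#z9#', group 1 = 'z9'; at [14:19] match '#z0n#', group 1 = 'z0n'.
One capturing group, so `findall` returns just the captured substring from each match — 3 in all.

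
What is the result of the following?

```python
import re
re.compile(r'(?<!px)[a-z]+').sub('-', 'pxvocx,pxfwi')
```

`(?!…)`/`(?<!…)` only lets a position through if the neighbouring text does NOT match; no characters are consumed.
Matches: at [0:6] → 'pxvocx'; at [7:12] → 'pxfwi'.
`sub` substitutes '-' at each match site.

'-,-'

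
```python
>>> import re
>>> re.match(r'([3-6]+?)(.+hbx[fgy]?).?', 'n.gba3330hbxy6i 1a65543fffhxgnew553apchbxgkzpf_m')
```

`re.match` won't scan ahead — the pattern has to work from the very first character.
Here the string doesn't start with a match, so the call returns None.

None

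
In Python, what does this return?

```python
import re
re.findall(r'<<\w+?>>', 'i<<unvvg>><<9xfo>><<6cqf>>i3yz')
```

['<<unvvg>>', '<<9xfo>>', '<<6cqf>>']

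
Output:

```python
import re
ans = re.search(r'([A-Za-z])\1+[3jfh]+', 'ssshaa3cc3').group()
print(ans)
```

A backreference is literal: `\1` must see the identical characters the first group matched.
Unlike `match`, `search` isn't anchored — it looks for the pattern anywhere in the string.
The match spans [0:4] → 'sssh'.
Captured: group 1 = 's'.

sssh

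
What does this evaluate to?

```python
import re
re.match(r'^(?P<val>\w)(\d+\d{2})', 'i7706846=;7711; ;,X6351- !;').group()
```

The pattern matches anchored at the start of the string; then a word character (captured as 'val'); then one or more of a digit, then exactly 2 of a digit (captured).
`re.match` won't scan ahead — the pattern has to work from the very first character.
The match spans [0:8] → 'i7706846'.
Captured: group 1 = 'i', group 2 = '7706846'.

'i7706846'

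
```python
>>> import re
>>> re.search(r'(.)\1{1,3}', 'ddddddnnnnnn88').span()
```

(0, 4)

`\1` is not a pattern — it's the concrete string captured by group 1, re-applied verbatim.
The match spans [0:4] → 'dddd'.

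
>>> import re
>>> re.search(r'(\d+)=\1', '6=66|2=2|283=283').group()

'6=6'

`\1` is not a pattern — it's the concrete string captured by group 1, re-applied verbatim.
Unlike `match`, `search` isn't anchored — it looks for the pattern anywhere in the string.
The match spans [0:3] → '6=6'.
Captured: group 1 = '6'.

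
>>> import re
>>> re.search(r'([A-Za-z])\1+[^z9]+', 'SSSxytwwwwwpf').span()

(0, 13)

`\1` is not a pattern — it's the concrete string captured by group 1, re-applied verbatim.
The match spans [0:13] → 'SSSxytwwwwwpf'.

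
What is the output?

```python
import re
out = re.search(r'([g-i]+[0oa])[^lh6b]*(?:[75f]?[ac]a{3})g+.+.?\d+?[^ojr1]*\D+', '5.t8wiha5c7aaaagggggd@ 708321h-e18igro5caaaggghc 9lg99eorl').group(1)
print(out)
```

iha

Pattern: one or more of a character in [g-i], then one of [0oa] (captured); then zero or more of any character except [lh6b]; then optionally one of [75f], then one of [ac], then exactly 3 of the literal 'a' (non-capturing group); then one or more of the literal 'g', then one or more of any character, then optionally any character; then one or more of a digit (lazy), then zero or more of any character except [ojr1], then one or more of a non-digit.
`re.search` scans for the first position where the pattern succeeds.
The match spans [5:58] → 'iha5c7aaaagggggd@ 708321h-e18igro5caaaggghc 9lg99eorl'.
Captured: group 1 = 'iha'.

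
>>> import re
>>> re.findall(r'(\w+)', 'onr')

['onr']

This matches one or more of a word character (captured).
Walking the string: at [0:3] match 'onr', group 1 = 'onr'.
With a single group, `findall` returns only what that group captured — 1 item.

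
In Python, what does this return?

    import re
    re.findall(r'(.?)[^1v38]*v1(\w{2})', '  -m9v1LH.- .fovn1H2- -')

[(' ', 'LH')]

Pattern: optionally any character (captured); then zero or more of any character except [1v38], then the literal 'v1'; then exactly 2 of a word character (captured).
Matches: at [0:9] match '  -m9v1LH', groups = (' ', 'LH').
Multiple groups make `findall` return tuples — one 2-tuple for the one match.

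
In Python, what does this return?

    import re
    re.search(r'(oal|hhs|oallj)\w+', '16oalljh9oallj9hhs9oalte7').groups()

Branches in `(...|...)` are attempted left-to-right; the first branch that allows the whole pattern to succeed is taken.
`re.search` tries every starting position until one works.
The match spans [2:25] → 'oalljh9oallj9hhs9oalte7'.
Captured: group 1 = 'oal'.

('oal',)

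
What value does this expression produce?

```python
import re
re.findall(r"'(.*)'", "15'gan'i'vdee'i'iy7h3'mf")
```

["gan'i'vdee'i'iy7h3"]

Scanning left to right: at [2:22] match "'gan'i'vdee'i'iy7h3'", group 1 = "gan'i'vdee'i'iy7h3".
One capturing group, so `findall` returns just the captured substring from the one match — 1 in all.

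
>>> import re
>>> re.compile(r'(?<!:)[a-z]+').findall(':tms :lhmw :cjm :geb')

['ms', 'hmw', 'jm', 'eb']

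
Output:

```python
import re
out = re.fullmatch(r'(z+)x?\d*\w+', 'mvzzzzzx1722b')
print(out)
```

This matches one or more of a literal 'z' (captured); then optionally the literal 'x', then zero or more of a digit, then one or more of a word character.
For `fullmatch`, every character of the input must be accounted for by the pattern.
Here the string isn't matched end-to-end, so the call returns None.

None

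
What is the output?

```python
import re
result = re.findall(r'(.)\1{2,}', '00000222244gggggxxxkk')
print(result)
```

`\1` is not a pattern — it's the concrete string captured by group 1, re-applied verbatim.
With a single group, `findall` returns only what that group captured — 4 items.

['0', '2', 'g', 'x']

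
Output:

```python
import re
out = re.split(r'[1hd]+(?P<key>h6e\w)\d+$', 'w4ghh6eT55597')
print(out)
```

The pattern matches one or more of one of [1hd]; then the literal 'h6e', then a word character (captured as 'key'); then one or more of a digit; then anchored at the end.
With a capturing group present, the delimiter's captured portion is kept in the result list.

['w4g', 'h6eT', '']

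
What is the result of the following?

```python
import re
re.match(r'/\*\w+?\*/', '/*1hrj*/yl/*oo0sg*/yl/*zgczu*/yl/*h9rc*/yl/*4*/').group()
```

'/*1hrj*/'

With `match`, the pattern is implicitly anchored at the beginning.
The match spans [0:8] → '/*1hrj*/'.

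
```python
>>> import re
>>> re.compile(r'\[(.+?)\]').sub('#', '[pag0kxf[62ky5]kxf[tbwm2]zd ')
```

Matches: at [0:15] → '[pag0kxf[62ky5]'; at [18:25] → '[tbwm2]'.
Every occurrence is swapped for '#'.

'#kxf#zd '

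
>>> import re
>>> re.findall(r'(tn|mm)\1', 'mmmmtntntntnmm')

['mm', 'tn', 'tn']

A backreference is literal: `\1` must see the identical characters the first group matched.
`findall` collects group 1 from each match (3 total).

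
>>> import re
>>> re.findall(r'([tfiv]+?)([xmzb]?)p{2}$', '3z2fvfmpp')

This matches one or more of one of [tfiv] (lazy) (captured); then optionally one of [xmzb] (captured); then exactly 2 of a literal 'p'; then anchored at the end.
Scanning left to right: at [3:9] match 'fvfmpp', groups = ('fvf', 'm').
With 2 capturing groups, `findall` returns a 2-tuple per match.

[('fvf', 'm')]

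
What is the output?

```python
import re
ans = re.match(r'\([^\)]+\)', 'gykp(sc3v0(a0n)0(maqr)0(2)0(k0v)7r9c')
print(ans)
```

`re.match` won't scan ahead — the pattern has to work from the very first character.
Here the string doesn't start with a match, so the call returns None.

None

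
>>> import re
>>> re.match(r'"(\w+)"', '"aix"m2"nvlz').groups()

('aix',)

With `match`, the pattern is implicitly anchored at the beginning.
The match spans [0:5] → '"aix"'.
Captured: group 1 = 'aix'.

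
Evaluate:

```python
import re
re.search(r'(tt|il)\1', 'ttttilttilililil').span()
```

A backreference is literal: `\1` must see the identical characters the first group matched.
The match spans [0:4] → 'tttt'.

(0, 4)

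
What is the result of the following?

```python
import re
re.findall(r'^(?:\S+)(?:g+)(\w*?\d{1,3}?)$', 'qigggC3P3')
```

['C3P3']

The pattern matches anchored at the start of the string; then one or more of a non-whitespace character (non-capturing group); then one or more of a literal 'g' (non-capturing group); then zero or more of a word character (lazy), then 1 to 3 of a digit (lazy) (captured); then anchored at the end.
Scanning left to right: at [0:9] match 'qigggC3P3', group 1 = 'C3P3'.
With a single group, `findall` returns only what that group captured — 1 item.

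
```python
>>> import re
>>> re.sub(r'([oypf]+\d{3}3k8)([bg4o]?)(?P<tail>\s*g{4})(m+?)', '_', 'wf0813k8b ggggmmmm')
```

'w_mmm'

`sub` substitutes '_' at each match site.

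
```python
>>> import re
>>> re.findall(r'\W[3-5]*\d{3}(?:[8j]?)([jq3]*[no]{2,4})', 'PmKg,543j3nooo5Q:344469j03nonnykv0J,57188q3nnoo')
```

['3nooo', 'q3nnoo']

With a single group, `findall` returns only what that group captured — 2 items.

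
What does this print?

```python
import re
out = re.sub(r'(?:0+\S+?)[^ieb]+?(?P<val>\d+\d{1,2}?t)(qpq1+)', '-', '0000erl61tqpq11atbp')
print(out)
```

-atbp

Pattern: one or more of a literal '0', then one or more of a non-whitespace character (lazy) (non-capturing group); then one or more of any character except [ieb] (lazy); then one or more of a digit, then 1 to 2 of a digit (lazy), then a literal 't' (captured as 'val'); then the literal 'qpq', then one or more of the literal '1' (captured).
Each match is replaced by '-'.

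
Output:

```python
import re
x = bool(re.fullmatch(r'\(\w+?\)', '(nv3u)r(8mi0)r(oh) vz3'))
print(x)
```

For `fullmatch`, every character of the input must be accounted for by the pattern.
Here the pattern can't cover the whole string, so the call returns None, and `bool(None)` is False.

False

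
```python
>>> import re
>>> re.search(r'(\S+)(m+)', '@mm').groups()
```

('@m', 'm')

Pattern: one or more of a non-whitespace character (captured); then one or more of a literal 'm' (captured).
`re.search` tries every starting position until one works.
The match spans [0:3] → '@mm'.
Captured: group 1 = '@m', group 2 = 'm'.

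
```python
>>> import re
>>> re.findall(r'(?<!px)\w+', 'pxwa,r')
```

['pxwa', 'r']

The negative lookahead/lookbehind blocks any match where the forbidden context is present.
`findall` yields the raw match text (2 of them) because the pattern has no groups.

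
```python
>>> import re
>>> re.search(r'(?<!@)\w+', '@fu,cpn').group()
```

'u'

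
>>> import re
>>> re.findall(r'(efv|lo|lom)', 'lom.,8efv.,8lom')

['lo', 'efv', 'lo']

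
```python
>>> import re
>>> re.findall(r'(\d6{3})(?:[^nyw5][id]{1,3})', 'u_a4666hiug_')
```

This matches a digit, then exactly 3 of the literal '6' (captured); then any character except [nyw5], then 1 to 3 of one of [id] (non-capturing group).
Matches: at [3:9] match '4666hi', group 1 = '4666'.
Because there's exactly one group, `findall` drops the full match and keeps group 1 from the one hit.

['4666']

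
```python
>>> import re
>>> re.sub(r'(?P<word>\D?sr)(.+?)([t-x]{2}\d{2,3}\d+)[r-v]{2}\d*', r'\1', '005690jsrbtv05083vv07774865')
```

'005690jsr'

Pattern: optionally a non-digit, then the literal 'sr' (captured as 'word'); then one or more of any character (lazy) (captured); then exactly 2 of a character in [t-x], then 2 to 3 of a digit, then one or more of a digit (captured); then exactly 2 of a character in [r-v], then zero or more of a digit.
Matches: at [6:27] → 'jsrbtv05083vv07774865'.
The replacement refers to a captured group, so each match is rewritten using its own captured text.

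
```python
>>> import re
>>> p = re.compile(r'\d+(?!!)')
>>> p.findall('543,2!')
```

['543']

Because the assertion is negative and zero-width, positions next to the forbidden text are skipped.
Walking the string: at [0:3] → '543'.
With no groups in the pattern, `findall` gives back each whole match — 1 here.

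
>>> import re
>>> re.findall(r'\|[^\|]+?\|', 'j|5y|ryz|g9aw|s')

['|5y|', '|g9aw|']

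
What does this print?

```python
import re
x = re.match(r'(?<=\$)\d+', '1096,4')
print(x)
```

`re.match` only tries the pattern at the start of the string.
Here the string doesn't start with a match, so the call returns None.

None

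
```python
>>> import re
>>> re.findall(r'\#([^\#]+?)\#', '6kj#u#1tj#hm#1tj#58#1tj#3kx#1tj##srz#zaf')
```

With a single group, `findall` returns only what that group captured — 5 items.

['u', 'hm', '58', '3kx', 'srz']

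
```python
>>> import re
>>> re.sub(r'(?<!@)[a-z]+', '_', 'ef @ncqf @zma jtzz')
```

'_ @n_ @z_ _'

Because the assertion is negative and zero-width, positions next to the forbidden text are skipped.
Matches: at [0:2] → 'ef'; at [5:8] → 'cqf'; at [11:13] → 'ma'; at [14:18] → 'jtzz'.
`sub` substitutes '_' at each match site.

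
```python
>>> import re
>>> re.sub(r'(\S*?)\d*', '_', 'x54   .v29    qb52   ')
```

'___ _ _ _____ _ _ _ _____ _ _ _'

The `?` after the quantifier makes it lazy — it takes as little as possible before letting the rest of the pattern try.
Every occurrence is swapped for '_'.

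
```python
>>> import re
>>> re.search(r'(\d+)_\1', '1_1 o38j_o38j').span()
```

After group 1 captures some text, `\1` only succeeds where that same text appears again.
Unlike `match`, `search` isn't anchored — it looks for the pattern anywhere in the string.
The match spans [0:3] → '1_1'.
Captured: group 1 = '1'.

(0, 3)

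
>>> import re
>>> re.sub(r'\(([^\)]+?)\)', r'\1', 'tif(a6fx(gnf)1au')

'tifa6fx(gnf1au'

Matches: at [3:13] → '(a6fx(gnf)'.
Each match is replaced using the text its own group 1 captured.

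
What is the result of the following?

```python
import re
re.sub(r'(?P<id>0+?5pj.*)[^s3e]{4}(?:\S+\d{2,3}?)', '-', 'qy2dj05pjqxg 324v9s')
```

Each match is replaced by '-'.

'qy2dj-v9s'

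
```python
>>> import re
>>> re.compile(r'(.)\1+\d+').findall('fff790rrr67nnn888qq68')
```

['f', 'r', 'n', 'q']

`\1` is not a pattern — it's the concrete string captured by group 1, re-applied verbatim.
Walking the string: at [0:6] match 'fff790', group 1 = 'f'; at [6:11] match 'rrr67', group 1 = 'r'; at [11:17] match 'nnn888', group 1 = 'n'; at [17:21] match 'qq68', group 1 = 'q'.
`findall` collects group 1 from each match (4 total).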